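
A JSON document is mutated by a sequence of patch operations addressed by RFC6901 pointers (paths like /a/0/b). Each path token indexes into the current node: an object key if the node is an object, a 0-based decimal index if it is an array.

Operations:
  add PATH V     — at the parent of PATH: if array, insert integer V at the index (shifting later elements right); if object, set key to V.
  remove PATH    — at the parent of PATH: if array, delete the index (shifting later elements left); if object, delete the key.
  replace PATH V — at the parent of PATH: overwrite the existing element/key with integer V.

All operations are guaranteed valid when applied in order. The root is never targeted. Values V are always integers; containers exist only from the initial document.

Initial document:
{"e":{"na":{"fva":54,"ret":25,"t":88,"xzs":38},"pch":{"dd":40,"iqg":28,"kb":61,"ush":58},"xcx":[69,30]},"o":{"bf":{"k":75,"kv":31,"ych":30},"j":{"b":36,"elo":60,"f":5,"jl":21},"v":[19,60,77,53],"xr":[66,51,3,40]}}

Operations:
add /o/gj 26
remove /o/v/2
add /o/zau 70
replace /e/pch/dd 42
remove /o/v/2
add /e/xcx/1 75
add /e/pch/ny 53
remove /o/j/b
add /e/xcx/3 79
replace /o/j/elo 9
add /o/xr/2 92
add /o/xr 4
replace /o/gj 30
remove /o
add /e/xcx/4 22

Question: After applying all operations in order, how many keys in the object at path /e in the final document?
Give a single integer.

Answer: 3

Derivation:
After op 1 (add /o/gj 26): {"e":{"na":{"fva":54,"ret":25,"t":88,"xzs":38},"pch":{"dd":40,"iqg":28,"kb":61,"ush":58},"xcx":[69,30]},"o":{"bf":{"k":75,"kv":31,"ych":30},"gj":26,"j":{"b":36,"elo":60,"f":5,"jl":21},"v":[19,60,77,53],"xr":[66,51,3,40]}}
After op 2 (remove /o/v/2): {"e":{"na":{"fva":54,"ret":25,"t":88,"xzs":38},"pch":{"dd":40,"iqg":28,"kb":61,"ush":58},"xcx":[69,30]},"o":{"bf":{"k":75,"kv":31,"ych":30},"gj":26,"j":{"b":36,"elo":60,"f":5,"jl":21},"v":[19,60,53],"xr":[66,51,3,40]}}
After op 3 (add /o/zau 70): {"e":{"na":{"fva":54,"ret":25,"t":88,"xzs":38},"pch":{"dd":40,"iqg":28,"kb":61,"ush":58},"xcx":[69,30]},"o":{"bf":{"k":75,"kv":31,"ych":30},"gj":26,"j":{"b":36,"elo":60,"f":5,"jl":21},"v":[19,60,53],"xr":[66,51,3,40],"zau":70}}
After op 4 (replace /e/pch/dd 42): {"e":{"na":{"fva":54,"ret":25,"t":88,"xzs":38},"pch":{"dd":42,"iqg":28,"kb":61,"ush":58},"xcx":[69,30]},"o":{"bf":{"k":75,"kv":31,"ych":30},"gj":26,"j":{"b":36,"elo":60,"f":5,"jl":21},"v":[19,60,53],"xr":[66,51,3,40],"zau":70}}
After op 5 (remove /o/v/2): {"e":{"na":{"fva":54,"ret":25,"t":88,"xzs":38},"pch":{"dd":42,"iqg":28,"kb":61,"ush":58},"xcx":[69,30]},"o":{"bf":{"k":75,"kv":31,"ych":30},"gj":26,"j":{"b":36,"elo":60,"f":5,"jl":21},"v":[19,60],"xr":[66,51,3,40],"zau":70}}
After op 6 (add /e/xcx/1 75): {"e":{"na":{"fva":54,"ret":25,"t":88,"xzs":38},"pch":{"dd":42,"iqg":28,"kb":61,"ush":58},"xcx":[69,75,30]},"o":{"bf":{"k":75,"kv":31,"ych":30},"gj":26,"j":{"b":36,"elo":60,"f":5,"jl":21},"v":[19,60],"xr":[66,51,3,40],"zau":70}}
After op 7 (add /e/pch/ny 53): {"e":{"na":{"fva":54,"ret":25,"t":88,"xzs":38},"pch":{"dd":42,"iqg":28,"kb":61,"ny":53,"ush":58},"xcx":[69,75,30]},"o":{"bf":{"k":75,"kv":31,"ych":30},"gj":26,"j":{"b":36,"elo":60,"f":5,"jl":21},"v":[19,60],"xr":[66,51,3,40],"zau":70}}
After op 8 (remove /o/j/b): {"e":{"na":{"fva":54,"ret":25,"t":88,"xzs":38},"pch":{"dd":42,"iqg":28,"kb":61,"ny":53,"ush":58},"xcx":[69,75,30]},"o":{"bf":{"k":75,"kv":31,"ych":30},"gj":26,"j":{"elo":60,"f":5,"jl":21},"v":[19,60],"xr":[66,51,3,40],"zau":70}}
After op 9 (add /e/xcx/3 79): {"e":{"na":{"fva":54,"ret":25,"t":88,"xzs":38},"pch":{"dd":42,"iqg":28,"kb":61,"ny":53,"ush":58},"xcx":[69,75,30,79]},"o":{"bf":{"k":75,"kv":31,"ych":30},"gj":26,"j":{"elo":60,"f":5,"jl":21},"v":[19,60],"xr":[66,51,3,40],"zau":70}}
After op 10 (replace /o/j/elo 9): {"e":{"na":{"fva":54,"ret":25,"t":88,"xzs":38},"pch":{"dd":42,"iqg":28,"kb":61,"ny":53,"ush":58},"xcx":[69,75,30,79]},"o":{"bf":{"k":75,"kv":31,"ych":30},"gj":26,"j":{"elo":9,"f":5,"jl":21},"v":[19,60],"xr":[66,51,3,40],"zau":70}}
After op 11 (add /o/xr/2 92): {"e":{"na":{"fva":54,"ret":25,"t":88,"xzs":38},"pch":{"dd":42,"iqg":28,"kb":61,"ny":53,"ush":58},"xcx":[69,75,30,79]},"o":{"bf":{"k":75,"kv":31,"ych":30},"gj":26,"j":{"elo":9,"f":5,"jl":21},"v":[19,60],"xr":[66,51,92,3,40],"zau":70}}
After op 12 (add /o/xr 4): {"e":{"na":{"fva":54,"ret":25,"t":88,"xzs":38},"pch":{"dd":42,"iqg":28,"kb":61,"ny":53,"ush":58},"xcx":[69,75,30,79]},"o":{"bf":{"k":75,"kv":31,"ych":30},"gj":26,"j":{"elo":9,"f":5,"jl":21},"v":[19,60],"xr":4,"zau":70}}
After op 13 (replace /o/gj 30): {"e":{"na":{"fva":54,"ret":25,"t":88,"xzs":38},"pch":{"dd":42,"iqg":28,"kb":61,"ny":53,"ush":58},"xcx":[69,75,30,79]},"o":{"bf":{"k":75,"kv":31,"ych":30},"gj":30,"j":{"elo":9,"f":5,"jl":21},"v":[19,60],"xr":4,"zau":70}}
After op 14 (remove /o): {"e":{"na":{"fva":54,"ret":25,"t":88,"xzs":38},"pch":{"dd":42,"iqg":28,"kb":61,"ny":53,"ush":58},"xcx":[69,75,30,79]}}
After op 15 (add /e/xcx/4 22): {"e":{"na":{"fva":54,"ret":25,"t":88,"xzs":38},"pch":{"dd":42,"iqg":28,"kb":61,"ny":53,"ush":58},"xcx":[69,75,30,79,22]}}
Size at path /e: 3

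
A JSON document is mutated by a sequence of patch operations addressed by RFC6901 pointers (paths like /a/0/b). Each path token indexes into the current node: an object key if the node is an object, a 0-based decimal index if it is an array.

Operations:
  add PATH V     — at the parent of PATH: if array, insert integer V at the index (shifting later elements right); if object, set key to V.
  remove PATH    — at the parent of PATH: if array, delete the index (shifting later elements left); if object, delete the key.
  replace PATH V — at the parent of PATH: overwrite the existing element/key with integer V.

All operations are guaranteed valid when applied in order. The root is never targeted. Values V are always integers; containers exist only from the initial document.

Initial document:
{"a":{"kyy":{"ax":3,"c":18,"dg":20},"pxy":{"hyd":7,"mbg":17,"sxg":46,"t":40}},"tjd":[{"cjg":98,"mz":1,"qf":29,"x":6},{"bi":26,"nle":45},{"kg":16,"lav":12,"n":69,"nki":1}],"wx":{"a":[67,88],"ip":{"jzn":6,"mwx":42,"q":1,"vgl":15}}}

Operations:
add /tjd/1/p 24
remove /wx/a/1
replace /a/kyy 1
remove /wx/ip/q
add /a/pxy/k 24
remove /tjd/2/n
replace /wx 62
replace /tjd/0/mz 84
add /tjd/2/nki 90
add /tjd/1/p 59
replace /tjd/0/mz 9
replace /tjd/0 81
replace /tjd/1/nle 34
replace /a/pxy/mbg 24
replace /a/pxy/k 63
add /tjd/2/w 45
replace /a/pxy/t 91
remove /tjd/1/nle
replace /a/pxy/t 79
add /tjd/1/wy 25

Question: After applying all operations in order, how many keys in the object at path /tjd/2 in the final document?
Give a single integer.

Answer: 4

Derivation:
After op 1 (add /tjd/1/p 24): {"a":{"kyy":{"ax":3,"c":18,"dg":20},"pxy":{"hyd":7,"mbg":17,"sxg":46,"t":40}},"tjd":[{"cjg":98,"mz":1,"qf":29,"x":6},{"bi":26,"nle":45,"p":24},{"kg":16,"lav":12,"n":69,"nki":1}],"wx":{"a":[67,88],"ip":{"jzn":6,"mwx":42,"q":1,"vgl":15}}}
After op 2 (remove /wx/a/1): {"a":{"kyy":{"ax":3,"c":18,"dg":20},"pxy":{"hyd":7,"mbg":17,"sxg":46,"t":40}},"tjd":[{"cjg":98,"mz":1,"qf":29,"x":6},{"bi":26,"nle":45,"p":24},{"kg":16,"lav":12,"n":69,"nki":1}],"wx":{"a":[67],"ip":{"jzn":6,"mwx":42,"q":1,"vgl":15}}}
After op 3 (replace /a/kyy 1): {"a":{"kyy":1,"pxy":{"hyd":7,"mbg":17,"sxg":46,"t":40}},"tjd":[{"cjg":98,"mz":1,"qf":29,"x":6},{"bi":26,"nle":45,"p":24},{"kg":16,"lav":12,"n":69,"nki":1}],"wx":{"a":[67],"ip":{"jzn":6,"mwx":42,"q":1,"vgl":15}}}
After op 4 (remove /wx/ip/q): {"a":{"kyy":1,"pxy":{"hyd":7,"mbg":17,"sxg":46,"t":40}},"tjd":[{"cjg":98,"mz":1,"qf":29,"x":6},{"bi":26,"nle":45,"p":24},{"kg":16,"lav":12,"n":69,"nki":1}],"wx":{"a":[67],"ip":{"jzn":6,"mwx":42,"vgl":15}}}
After op 5 (add /a/pxy/k 24): {"a":{"kyy":1,"pxy":{"hyd":7,"k":24,"mbg":17,"sxg":46,"t":40}},"tjd":[{"cjg":98,"mz":1,"qf":29,"x":6},{"bi":26,"nle":45,"p":24},{"kg":16,"lav":12,"n":69,"nki":1}],"wx":{"a":[67],"ip":{"jzn":6,"mwx":42,"vgl":15}}}
After op 6 (remove /tjd/2/n): {"a":{"kyy":1,"pxy":{"hyd":7,"k":24,"mbg":17,"sxg":46,"t":40}},"tjd":[{"cjg":98,"mz":1,"qf":29,"x":6},{"bi":26,"nle":45,"p":24},{"kg":16,"lav":12,"nki":1}],"wx":{"a":[67],"ip":{"jzn":6,"mwx":42,"vgl":15}}}
After op 7 (replace /wx 62): {"a":{"kyy":1,"pxy":{"hyd":7,"k":24,"mbg":17,"sxg":46,"t":40}},"tjd":[{"cjg":98,"mz":1,"qf":29,"x":6},{"bi":26,"nle":45,"p":24},{"kg":16,"lav":12,"nki":1}],"wx":62}
After op 8 (replace /tjd/0/mz 84): {"a":{"kyy":1,"pxy":{"hyd":7,"k":24,"mbg":17,"sxg":46,"t":40}},"tjd":[{"cjg":98,"mz":84,"qf":29,"x":6},{"bi":26,"nle":45,"p":24},{"kg":16,"lav":12,"nki":1}],"wx":62}
After op 9 (add /tjd/2/nki 90): {"a":{"kyy":1,"pxy":{"hyd":7,"k":24,"mbg":17,"sxg":46,"t":40}},"tjd":[{"cjg":98,"mz":84,"qf":29,"x":6},{"bi":26,"nle":45,"p":24},{"kg":16,"lav":12,"nki":90}],"wx":62}
After op 10 (add /tjd/1/p 59): {"a":{"kyy":1,"pxy":{"hyd":7,"k":24,"mbg":17,"sxg":46,"t":40}},"tjd":[{"cjg":98,"mz":84,"qf":29,"x":6},{"bi":26,"nle":45,"p":59},{"kg":16,"lav":12,"nki":90}],"wx":62}
After op 11 (replace /tjd/0/mz 9): {"a":{"kyy":1,"pxy":{"hyd":7,"k":24,"mbg":17,"sxg":46,"t":40}},"tjd":[{"cjg":98,"mz":9,"qf":29,"x":6},{"bi":26,"nle":45,"p":59},{"kg":16,"lav":12,"nki":90}],"wx":62}
After op 12 (replace /tjd/0 81): {"a":{"kyy":1,"pxy":{"hyd":7,"k":24,"mbg":17,"sxg":46,"t":40}},"tjd":[81,{"bi":26,"nle":45,"p":59},{"kg":16,"lav":12,"nki":90}],"wx":62}
After op 13 (replace /tjd/1/nle 34): {"a":{"kyy":1,"pxy":{"hyd":7,"k":24,"mbg":17,"sxg":46,"t":40}},"tjd":[81,{"bi":26,"nle":34,"p":59},{"kg":16,"lav":12,"nki":90}],"wx":62}
After op 14 (replace /a/pxy/mbg 24): {"a":{"kyy":1,"pxy":{"hyd":7,"k":24,"mbg":24,"sxg":46,"t":40}},"tjd":[81,{"bi":26,"nle":34,"p":59},{"kg":16,"lav":12,"nki":90}],"wx":62}
After op 15 (replace /a/pxy/k 63): {"a":{"kyy":1,"pxy":{"hyd":7,"k":63,"mbg":24,"sxg":46,"t":40}},"tjd":[81,{"bi":26,"nle":34,"p":59},{"kg":16,"lav":12,"nki":90}],"wx":62}
After op 16 (add /tjd/2/w 45): {"a":{"kyy":1,"pxy":{"hyd":7,"k":63,"mbg":24,"sxg":46,"t":40}},"tjd":[81,{"bi":26,"nle":34,"p":59},{"kg":16,"lav":12,"nki":90,"w":45}],"wx":62}
After op 17 (replace /a/pxy/t 91): {"a":{"kyy":1,"pxy":{"hyd":7,"k":63,"mbg":24,"sxg":46,"t":91}},"tjd":[81,{"bi":26,"nle":34,"p":59},{"kg":16,"lav":12,"nki":90,"w":45}],"wx":62}
After op 18 (remove /tjd/1/nle): {"a":{"kyy":1,"pxy":{"hyd":7,"k":63,"mbg":24,"sxg":46,"t":91}},"tjd":[81,{"bi":26,"p":59},{"kg":16,"lav":12,"nki":90,"w":45}],"wx":62}
After op 19 (replace /a/pxy/t 79): {"a":{"kyy":1,"pxy":{"hyd":7,"k":63,"mbg":24,"sxg":46,"t":79}},"tjd":[81,{"bi":26,"p":59},{"kg":16,"lav":12,"nki":90,"w":45}],"wx":62}
After op 20 (add /tjd/1/wy 25): {"a":{"kyy":1,"pxy":{"hyd":7,"k":63,"mbg":24,"sxg":46,"t":79}},"tjd":[81,{"bi":26,"p":59,"wy":25},{"kg":16,"lav":12,"nki":90,"w":45}],"wx":62}
Size at path /tjd/2: 4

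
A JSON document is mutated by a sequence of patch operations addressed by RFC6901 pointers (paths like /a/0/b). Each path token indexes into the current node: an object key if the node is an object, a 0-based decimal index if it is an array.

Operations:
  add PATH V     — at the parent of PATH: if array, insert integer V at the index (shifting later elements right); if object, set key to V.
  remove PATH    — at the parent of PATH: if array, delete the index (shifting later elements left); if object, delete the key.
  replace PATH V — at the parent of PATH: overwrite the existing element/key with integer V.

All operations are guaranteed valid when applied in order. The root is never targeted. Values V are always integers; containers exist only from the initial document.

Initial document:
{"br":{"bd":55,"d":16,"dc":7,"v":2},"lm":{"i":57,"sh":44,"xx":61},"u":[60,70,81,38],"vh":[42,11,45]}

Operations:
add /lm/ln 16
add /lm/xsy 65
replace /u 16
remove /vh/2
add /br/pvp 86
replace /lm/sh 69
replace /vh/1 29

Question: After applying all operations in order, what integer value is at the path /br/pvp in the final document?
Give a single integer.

Answer: 86

Derivation:
After op 1 (add /lm/ln 16): {"br":{"bd":55,"d":16,"dc":7,"v":2},"lm":{"i":57,"ln":16,"sh":44,"xx":61},"u":[60,70,81,38],"vh":[42,11,45]}
After op 2 (add /lm/xsy 65): {"br":{"bd":55,"d":16,"dc":7,"v":2},"lm":{"i":57,"ln":16,"sh":44,"xsy":65,"xx":61},"u":[60,70,81,38],"vh":[42,11,45]}
After op 3 (replace /u 16): {"br":{"bd":55,"d":16,"dc":7,"v":2},"lm":{"i":57,"ln":16,"sh":44,"xsy":65,"xx":61},"u":16,"vh":[42,11,45]}
After op 4 (remove /vh/2): {"br":{"bd":55,"d":16,"dc":7,"v":2},"lm":{"i":57,"ln":16,"sh":44,"xsy":65,"xx":61},"u":16,"vh":[42,11]}
After op 5 (add /br/pvp 86): {"br":{"bd":55,"d":16,"dc":7,"pvp":86,"v":2},"lm":{"i":57,"ln":16,"sh":44,"xsy":65,"xx":61},"u":16,"vh":[42,11]}
After op 6 (replace /lm/sh 69): {"br":{"bd":55,"d":16,"dc":7,"pvp":86,"v":2},"lm":{"i":57,"ln":16,"sh":69,"xsy":65,"xx":61},"u":16,"vh":[42,11]}
After op 7 (replace /vh/1 29): {"br":{"bd":55,"d":16,"dc":7,"pvp":86,"v":2},"lm":{"i":57,"ln":16,"sh":69,"xsy":65,"xx":61},"u":16,"vh":[42,29]}
Value at /br/pvp: 86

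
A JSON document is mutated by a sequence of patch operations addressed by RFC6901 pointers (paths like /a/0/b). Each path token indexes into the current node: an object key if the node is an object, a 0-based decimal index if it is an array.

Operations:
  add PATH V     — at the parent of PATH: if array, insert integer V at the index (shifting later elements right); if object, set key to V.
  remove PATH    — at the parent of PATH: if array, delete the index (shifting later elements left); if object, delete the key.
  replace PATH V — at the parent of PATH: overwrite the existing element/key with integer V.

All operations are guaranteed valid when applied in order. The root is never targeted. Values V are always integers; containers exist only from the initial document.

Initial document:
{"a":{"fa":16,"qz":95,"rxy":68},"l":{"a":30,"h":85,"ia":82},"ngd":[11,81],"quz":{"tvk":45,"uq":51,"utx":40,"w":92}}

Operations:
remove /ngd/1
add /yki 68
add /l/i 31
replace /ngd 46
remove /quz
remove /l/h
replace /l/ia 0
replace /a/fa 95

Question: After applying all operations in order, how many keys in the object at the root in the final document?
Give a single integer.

After op 1 (remove /ngd/1): {"a":{"fa":16,"qz":95,"rxy":68},"l":{"a":30,"h":85,"ia":82},"ngd":[11],"quz":{"tvk":45,"uq":51,"utx":40,"w":92}}
After op 2 (add /yki 68): {"a":{"fa":16,"qz":95,"rxy":68},"l":{"a":30,"h":85,"ia":82},"ngd":[11],"quz":{"tvk":45,"uq":51,"utx":40,"w":92},"yki":68}
After op 3 (add /l/i 31): {"a":{"fa":16,"qz":95,"rxy":68},"l":{"a":30,"h":85,"i":31,"ia":82},"ngd":[11],"quz":{"tvk":45,"uq":51,"utx":40,"w":92},"yki":68}
After op 4 (replace /ngd 46): {"a":{"fa":16,"qz":95,"rxy":68},"l":{"a":30,"h":85,"i":31,"ia":82},"ngd":46,"quz":{"tvk":45,"uq":51,"utx":40,"w":92},"yki":68}
After op 5 (remove /quz): {"a":{"fa":16,"qz":95,"rxy":68},"l":{"a":30,"h":85,"i":31,"ia":82},"ngd":46,"yki":68}
After op 6 (remove /l/h): {"a":{"fa":16,"qz":95,"rxy":68},"l":{"a":30,"i":31,"ia":82},"ngd":46,"yki":68}
After op 7 (replace /l/ia 0): {"a":{"fa":16,"qz":95,"rxy":68},"l":{"a":30,"i":31,"ia":0},"ngd":46,"yki":68}
After op 8 (replace /a/fa 95): {"a":{"fa":95,"qz":95,"rxy":68},"l":{"a":30,"i":31,"ia":0},"ngd":46,"yki":68}
Size at the root: 4

Answer: 4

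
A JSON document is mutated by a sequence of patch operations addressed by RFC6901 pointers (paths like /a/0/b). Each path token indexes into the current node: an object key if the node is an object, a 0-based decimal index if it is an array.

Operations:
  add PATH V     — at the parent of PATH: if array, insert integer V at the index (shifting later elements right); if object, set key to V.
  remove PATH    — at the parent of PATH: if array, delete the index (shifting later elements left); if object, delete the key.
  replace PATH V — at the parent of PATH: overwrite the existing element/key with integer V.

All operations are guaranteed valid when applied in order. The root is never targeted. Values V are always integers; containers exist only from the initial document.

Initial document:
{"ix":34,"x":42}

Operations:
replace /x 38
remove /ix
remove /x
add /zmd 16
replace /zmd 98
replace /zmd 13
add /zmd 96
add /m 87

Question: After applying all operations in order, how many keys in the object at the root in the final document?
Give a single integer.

After op 1 (replace /x 38): {"ix":34,"x":38}
After op 2 (remove /ix): {"x":38}
After op 3 (remove /x): {}
After op 4 (add /zmd 16): {"zmd":16}
After op 5 (replace /zmd 98): {"zmd":98}
After op 6 (replace /zmd 13): {"zmd":13}
After op 7 (add /zmd 96): {"zmd":96}
After op 8 (add /m 87): {"m":87,"zmd":96}
Size at the root: 2

Answer: 2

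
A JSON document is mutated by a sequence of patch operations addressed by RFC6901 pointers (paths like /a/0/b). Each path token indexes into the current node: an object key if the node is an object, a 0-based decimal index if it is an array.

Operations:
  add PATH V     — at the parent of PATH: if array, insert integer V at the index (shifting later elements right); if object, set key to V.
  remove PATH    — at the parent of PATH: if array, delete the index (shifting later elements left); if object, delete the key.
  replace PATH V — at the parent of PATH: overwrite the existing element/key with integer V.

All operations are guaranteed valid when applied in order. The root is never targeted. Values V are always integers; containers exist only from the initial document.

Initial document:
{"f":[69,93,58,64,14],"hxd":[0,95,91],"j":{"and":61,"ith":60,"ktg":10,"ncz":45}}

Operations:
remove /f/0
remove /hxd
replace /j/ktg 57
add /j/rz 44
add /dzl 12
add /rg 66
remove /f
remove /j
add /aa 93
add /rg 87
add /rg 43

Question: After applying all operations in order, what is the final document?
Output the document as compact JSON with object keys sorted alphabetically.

After op 1 (remove /f/0): {"f":[93,58,64,14],"hxd":[0,95,91],"j":{"and":61,"ith":60,"ktg":10,"ncz":45}}
After op 2 (remove /hxd): {"f":[93,58,64,14],"j":{"and":61,"ith":60,"ktg":10,"ncz":45}}
After op 3 (replace /j/ktg 57): {"f":[93,58,64,14],"j":{"and":61,"ith":60,"ktg":57,"ncz":45}}
After op 4 (add /j/rz 44): {"f":[93,58,64,14],"j":{"and":61,"ith":60,"ktg":57,"ncz":45,"rz":44}}
After op 5 (add /dzl 12): {"dzl":12,"f":[93,58,64,14],"j":{"and":61,"ith":60,"ktg":57,"ncz":45,"rz":44}}
After op 6 (add /rg 66): {"dzl":12,"f":[93,58,64,14],"j":{"and":61,"ith":60,"ktg":57,"ncz":45,"rz":44},"rg":66}
After op 7 (remove /f): {"dzl":12,"j":{"and":61,"ith":60,"ktg":57,"ncz":45,"rz":44},"rg":66}
After op 8 (remove /j): {"dzl":12,"rg":66}
After op 9 (add /aa 93): {"aa":93,"dzl":12,"rg":66}
After op 10 (add /rg 87): {"aa":93,"dzl":12,"rg":87}
After op 11 (add /rg 43): {"aa":93,"dzl":12,"rg":43}

Answer: {"aa":93,"dzl":12,"rg":43}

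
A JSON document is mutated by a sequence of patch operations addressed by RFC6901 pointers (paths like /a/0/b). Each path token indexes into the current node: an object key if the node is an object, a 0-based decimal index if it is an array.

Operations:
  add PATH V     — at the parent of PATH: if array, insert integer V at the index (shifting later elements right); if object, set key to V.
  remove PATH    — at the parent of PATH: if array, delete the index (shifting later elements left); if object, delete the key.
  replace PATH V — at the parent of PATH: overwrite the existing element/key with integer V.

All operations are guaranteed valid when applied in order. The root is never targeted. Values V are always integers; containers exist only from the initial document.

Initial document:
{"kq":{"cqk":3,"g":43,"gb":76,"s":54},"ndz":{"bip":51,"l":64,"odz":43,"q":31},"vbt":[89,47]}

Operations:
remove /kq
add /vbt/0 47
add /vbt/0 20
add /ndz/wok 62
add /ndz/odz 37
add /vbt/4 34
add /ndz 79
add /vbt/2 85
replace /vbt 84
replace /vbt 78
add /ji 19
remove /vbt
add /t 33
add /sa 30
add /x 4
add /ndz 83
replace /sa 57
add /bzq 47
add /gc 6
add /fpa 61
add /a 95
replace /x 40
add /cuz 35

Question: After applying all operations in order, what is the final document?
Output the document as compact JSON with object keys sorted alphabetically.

Answer: {"a":95,"bzq":47,"cuz":35,"fpa":61,"gc":6,"ji":19,"ndz":83,"sa":57,"t":33,"x":40}

Derivation:
After op 1 (remove /kq): {"ndz":{"bip":51,"l":64,"odz":43,"q":31},"vbt":[89,47]}
After op 2 (add /vbt/0 47): {"ndz":{"bip":51,"l":64,"odz":43,"q":31},"vbt":[47,89,47]}
After op 3 (add /vbt/0 20): {"ndz":{"bip":51,"l":64,"odz":43,"q":31},"vbt":[20,47,89,47]}
After op 4 (add /ndz/wok 62): {"ndz":{"bip":51,"l":64,"odz":43,"q":31,"wok":62},"vbt":[20,47,89,47]}
After op 5 (add /ndz/odz 37): {"ndz":{"bip":51,"l":64,"odz":37,"q":31,"wok":62},"vbt":[20,47,89,47]}
After op 6 (add /vbt/4 34): {"ndz":{"bip":51,"l":64,"odz":37,"q":31,"wok":62},"vbt":[20,47,89,47,34]}
After op 7 (add /ndz 79): {"ndz":79,"vbt":[20,47,89,47,34]}
After op 8 (add /vbt/2 85): {"ndz":79,"vbt":[20,47,85,89,47,34]}
After op 9 (replace /vbt 84): {"ndz":79,"vbt":84}
After op 10 (replace /vbt 78): {"ndz":79,"vbt":78}
After op 11 (add /ji 19): {"ji":19,"ndz":79,"vbt":78}
After op 12 (remove /vbt): {"ji":19,"ndz":79}
After op 13 (add /t 33): {"ji":19,"ndz":79,"t":33}
After op 14 (add /sa 30): {"ji":19,"ndz":79,"sa":30,"t":33}
After op 15 (add /x 4): {"ji":19,"ndz":79,"sa":30,"t":33,"x":4}
After op 16 (add /ndz 83): {"ji":19,"ndz":83,"sa":30,"t":33,"x":4}
After op 17 (replace /sa 57): {"ji":19,"ndz":83,"sa":57,"t":33,"x":4}
After op 18 (add /bzq 47): {"bzq":47,"ji":19,"ndz":83,"sa":57,"t":33,"x":4}
After op 19 (add /gc 6): {"bzq":47,"gc":6,"ji":19,"ndz":83,"sa":57,"t":33,"x":4}
After op 20 (add /fpa 61): {"bzq":47,"fpa":61,"gc":6,"ji":19,"ndz":83,"sa":57,"t":33,"x":4}
After op 21 (add /a 95): {"a":95,"bzq":47,"fpa":61,"gc":6,"ji":19,"ndz":83,"sa":57,"t":33,"x":4}
After op 22 (replace /x 40): {"a":95,"bzq":47,"fpa":61,"gc":6,"ji":19,"ndz":83,"sa":57,"t":33,"x":40}
After op 23 (add /cuz 35): {"a":95,"bzq":47,"cuz":35,"fpa":61,"gc":6,"ji":19,"ndz":83,"sa":57,"t":33,"x":40}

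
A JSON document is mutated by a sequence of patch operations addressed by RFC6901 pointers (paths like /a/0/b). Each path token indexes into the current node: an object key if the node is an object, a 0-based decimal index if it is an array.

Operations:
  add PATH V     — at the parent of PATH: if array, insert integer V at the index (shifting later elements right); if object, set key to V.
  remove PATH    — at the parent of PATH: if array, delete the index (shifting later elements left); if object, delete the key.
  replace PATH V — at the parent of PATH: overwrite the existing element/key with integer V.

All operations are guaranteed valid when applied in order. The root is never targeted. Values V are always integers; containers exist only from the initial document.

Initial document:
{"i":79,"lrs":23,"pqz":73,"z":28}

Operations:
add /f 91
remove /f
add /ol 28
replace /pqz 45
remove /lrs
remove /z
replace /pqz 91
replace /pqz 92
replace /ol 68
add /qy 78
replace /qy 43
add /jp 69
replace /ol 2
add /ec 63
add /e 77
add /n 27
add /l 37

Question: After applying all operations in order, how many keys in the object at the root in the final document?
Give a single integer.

After op 1 (add /f 91): {"f":91,"i":79,"lrs":23,"pqz":73,"z":28}
After op 2 (remove /f): {"i":79,"lrs":23,"pqz":73,"z":28}
After op 3 (add /ol 28): {"i":79,"lrs":23,"ol":28,"pqz":73,"z":28}
After op 4 (replace /pqz 45): {"i":79,"lrs":23,"ol":28,"pqz":45,"z":28}
After op 5 (remove /lrs): {"i":79,"ol":28,"pqz":45,"z":28}
After op 6 (remove /z): {"i":79,"ol":28,"pqz":45}
After op 7 (replace /pqz 91): {"i":79,"ol":28,"pqz":91}
After op 8 (replace /pqz 92): {"i":79,"ol":28,"pqz":92}
After op 9 (replace /ol 68): {"i":79,"ol":68,"pqz":92}
After op 10 (add /qy 78): {"i":79,"ol":68,"pqz":92,"qy":78}
After op 11 (replace /qy 43): {"i":79,"ol":68,"pqz":92,"qy":43}
After op 12 (add /jp 69): {"i":79,"jp":69,"ol":68,"pqz":92,"qy":43}
After op 13 (replace /ol 2): {"i":79,"jp":69,"ol":2,"pqz":92,"qy":43}
After op 14 (add /ec 63): {"ec":63,"i":79,"jp":69,"ol":2,"pqz":92,"qy":43}
After op 15 (add /e 77): {"e":77,"ec":63,"i":79,"jp":69,"ol":2,"pqz":92,"qy":43}
After op 16 (add /n 27): {"e":77,"ec":63,"i":79,"jp":69,"n":27,"ol":2,"pqz":92,"qy":43}
After op 17 (add /l 37): {"e":77,"ec":63,"i":79,"jp":69,"l":37,"n":27,"ol":2,"pqz":92,"qy":43}
Size at the root: 9

Answer: 9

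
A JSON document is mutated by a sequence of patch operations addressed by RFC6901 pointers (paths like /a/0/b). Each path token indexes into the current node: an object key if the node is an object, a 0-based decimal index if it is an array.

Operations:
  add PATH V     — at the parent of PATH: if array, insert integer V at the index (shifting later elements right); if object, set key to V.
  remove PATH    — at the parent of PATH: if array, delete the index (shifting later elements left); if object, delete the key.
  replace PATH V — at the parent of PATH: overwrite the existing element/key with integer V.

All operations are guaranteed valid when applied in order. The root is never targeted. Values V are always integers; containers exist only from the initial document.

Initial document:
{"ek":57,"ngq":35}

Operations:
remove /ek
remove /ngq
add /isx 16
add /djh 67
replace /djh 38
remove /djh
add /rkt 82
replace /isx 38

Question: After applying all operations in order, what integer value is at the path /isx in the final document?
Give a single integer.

Answer: 38

Derivation:
After op 1 (remove /ek): {"ngq":35}
After op 2 (remove /ngq): {}
After op 3 (add /isx 16): {"isx":16}
After op 4 (add /djh 67): {"djh":67,"isx":16}
After op 5 (replace /djh 38): {"djh":38,"isx":16}
After op 6 (remove /djh): {"isx":16}
After op 7 (add /rkt 82): {"isx":16,"rkt":82}
After op 8 (replace /isx 38): {"isx":38,"rkt":82}
Value at /isx: 38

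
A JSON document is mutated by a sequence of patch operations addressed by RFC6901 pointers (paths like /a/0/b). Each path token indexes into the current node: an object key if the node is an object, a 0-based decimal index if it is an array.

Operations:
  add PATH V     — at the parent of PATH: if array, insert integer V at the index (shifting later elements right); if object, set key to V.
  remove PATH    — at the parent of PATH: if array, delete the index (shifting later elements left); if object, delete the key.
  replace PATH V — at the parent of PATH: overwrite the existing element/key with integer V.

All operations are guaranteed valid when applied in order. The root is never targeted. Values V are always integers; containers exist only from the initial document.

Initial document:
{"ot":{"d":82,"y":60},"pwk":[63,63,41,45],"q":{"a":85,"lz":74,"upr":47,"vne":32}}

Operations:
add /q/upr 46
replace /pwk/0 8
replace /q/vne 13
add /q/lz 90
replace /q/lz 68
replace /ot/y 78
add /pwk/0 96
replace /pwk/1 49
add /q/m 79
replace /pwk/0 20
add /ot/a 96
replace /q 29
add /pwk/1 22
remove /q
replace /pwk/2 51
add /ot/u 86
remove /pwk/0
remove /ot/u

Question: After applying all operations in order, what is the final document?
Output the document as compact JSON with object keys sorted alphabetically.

Answer: {"ot":{"a":96,"d":82,"y":78},"pwk":[22,51,63,41,45]}

Derivation:
After op 1 (add /q/upr 46): {"ot":{"d":82,"y":60},"pwk":[63,63,41,45],"q":{"a":85,"lz":74,"upr":46,"vne":32}}
After op 2 (replace /pwk/0 8): {"ot":{"d":82,"y":60},"pwk":[8,63,41,45],"q":{"a":85,"lz":74,"upr":46,"vne":32}}
After op 3 (replace /q/vne 13): {"ot":{"d":82,"y":60},"pwk":[8,63,41,45],"q":{"a":85,"lz":74,"upr":46,"vne":13}}
After op 4 (add /q/lz 90): {"ot":{"d":82,"y":60},"pwk":[8,63,41,45],"q":{"a":85,"lz":90,"upr":46,"vne":13}}
After op 5 (replace /q/lz 68): {"ot":{"d":82,"y":60},"pwk":[8,63,41,45],"q":{"a":85,"lz":68,"upr":46,"vne":13}}
After op 6 (replace /ot/y 78): {"ot":{"d":82,"y":78},"pwk":[8,63,41,45],"q":{"a":85,"lz":68,"upr":46,"vne":13}}
After op 7 (add /pwk/0 96): {"ot":{"d":82,"y":78},"pwk":[96,8,63,41,45],"q":{"a":85,"lz":68,"upr":46,"vne":13}}
After op 8 (replace /pwk/1 49): {"ot":{"d":82,"y":78},"pwk":[96,49,63,41,45],"q":{"a":85,"lz":68,"upr":46,"vne":13}}
After op 9 (add /q/m 79): {"ot":{"d":82,"y":78},"pwk":[96,49,63,41,45],"q":{"a":85,"lz":68,"m":79,"upr":46,"vne":13}}
After op 10 (replace /pwk/0 20): {"ot":{"d":82,"y":78},"pwk":[20,49,63,41,45],"q":{"a":85,"lz":68,"m":79,"upr":46,"vne":13}}
After op 11 (add /ot/a 96): {"ot":{"a":96,"d":82,"y":78},"pwk":[20,49,63,41,45],"q":{"a":85,"lz":68,"m":79,"upr":46,"vne":13}}
After op 12 (replace /q 29): {"ot":{"a":96,"d":82,"y":78},"pwk":[20,49,63,41,45],"q":29}
After op 13 (add /pwk/1 22): {"ot":{"a":96,"d":82,"y":78},"pwk":[20,22,49,63,41,45],"q":29}
After op 14 (remove /q): {"ot":{"a":96,"d":82,"y":78},"pwk":[20,22,49,63,41,45]}
After op 15 (replace /pwk/2 51): {"ot":{"a":96,"d":82,"y":78},"pwk":[20,22,51,63,41,45]}
After op 16 (add /ot/u 86): {"ot":{"a":96,"d":82,"u":86,"y":78},"pwk":[20,22,51,63,41,45]}
After op 17 (remove /pwk/0): {"ot":{"a":96,"d":82,"u":86,"y":78},"pwk":[22,51,63,41,45]}
After op 18 (remove /ot/u): {"ot":{"a":96,"d":82,"y":78},"pwk":[22,51,63,41,45]}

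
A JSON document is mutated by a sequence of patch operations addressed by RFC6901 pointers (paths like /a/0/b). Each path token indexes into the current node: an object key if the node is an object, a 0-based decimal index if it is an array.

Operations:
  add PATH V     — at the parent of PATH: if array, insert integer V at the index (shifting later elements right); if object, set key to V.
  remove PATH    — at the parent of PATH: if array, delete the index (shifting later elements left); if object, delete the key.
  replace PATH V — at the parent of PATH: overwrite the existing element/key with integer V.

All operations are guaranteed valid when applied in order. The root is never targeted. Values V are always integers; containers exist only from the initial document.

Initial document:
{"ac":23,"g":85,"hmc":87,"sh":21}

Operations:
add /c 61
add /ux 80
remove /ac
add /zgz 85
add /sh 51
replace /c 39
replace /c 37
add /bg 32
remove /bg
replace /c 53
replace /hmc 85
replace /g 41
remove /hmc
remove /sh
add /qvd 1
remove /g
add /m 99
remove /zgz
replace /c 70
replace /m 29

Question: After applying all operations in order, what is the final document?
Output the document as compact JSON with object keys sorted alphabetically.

Answer: {"c":70,"m":29,"qvd":1,"ux":80}

Derivation:
After op 1 (add /c 61): {"ac":23,"c":61,"g":85,"hmc":87,"sh":21}
After op 2 (add /ux 80): {"ac":23,"c":61,"g":85,"hmc":87,"sh":21,"ux":80}
After op 3 (remove /ac): {"c":61,"g":85,"hmc":87,"sh":21,"ux":80}
After op 4 (add /zgz 85): {"c":61,"g":85,"hmc":87,"sh":21,"ux":80,"zgz":85}
After op 5 (add /sh 51): {"c":61,"g":85,"hmc":87,"sh":51,"ux":80,"zgz":85}
After op 6 (replace /c 39): {"c":39,"g":85,"hmc":87,"sh":51,"ux":80,"zgz":85}
After op 7 (replace /c 37): {"c":37,"g":85,"hmc":87,"sh":51,"ux":80,"zgz":85}
After op 8 (add /bg 32): {"bg":32,"c":37,"g":85,"hmc":87,"sh":51,"ux":80,"zgz":85}
After op 9 (remove /bg): {"c":37,"g":85,"hmc":87,"sh":51,"ux":80,"zgz":85}
After op 10 (replace /c 53): {"c":53,"g":85,"hmc":87,"sh":51,"ux":80,"zgz":85}
After op 11 (replace /hmc 85): {"c":53,"g":85,"hmc":85,"sh":51,"ux":80,"zgz":85}
After op 12 (replace /g 41): {"c":53,"g":41,"hmc":85,"sh":51,"ux":80,"zgz":85}
After op 13 (remove /hmc): {"c":53,"g":41,"sh":51,"ux":80,"zgz":85}
After op 14 (remove /sh): {"c":53,"g":41,"ux":80,"zgz":85}
After op 15 (add /qvd 1): {"c":53,"g":41,"qvd":1,"ux":80,"zgz":85}
After op 16 (remove /g): {"c":53,"qvd":1,"ux":80,"zgz":85}
After op 17 (add /m 99): {"c":53,"m":99,"qvd":1,"ux":80,"zgz":85}
After op 18 (remove /zgz): {"c":53,"m":99,"qvd":1,"ux":80}
After op 19 (replace /c 70): {"c":70,"m":99,"qvd":1,"ux":80}
After op 20 (replace /m 29): {"c":70,"m":29,"qvd":1,"ux":80}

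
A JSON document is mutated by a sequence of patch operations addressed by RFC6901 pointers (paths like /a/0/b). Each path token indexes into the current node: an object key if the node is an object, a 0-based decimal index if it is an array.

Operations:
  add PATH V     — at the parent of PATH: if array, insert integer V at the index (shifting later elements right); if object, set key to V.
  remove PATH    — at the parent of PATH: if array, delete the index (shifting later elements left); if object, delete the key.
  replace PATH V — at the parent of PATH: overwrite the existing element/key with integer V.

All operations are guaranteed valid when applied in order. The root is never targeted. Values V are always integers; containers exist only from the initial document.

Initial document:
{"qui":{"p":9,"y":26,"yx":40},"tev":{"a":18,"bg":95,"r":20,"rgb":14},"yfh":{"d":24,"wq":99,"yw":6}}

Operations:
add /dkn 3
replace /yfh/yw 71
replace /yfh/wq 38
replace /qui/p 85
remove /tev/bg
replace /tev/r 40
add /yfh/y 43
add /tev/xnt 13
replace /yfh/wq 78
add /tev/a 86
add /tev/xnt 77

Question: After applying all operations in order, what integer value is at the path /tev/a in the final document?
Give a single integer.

Answer: 86

Derivation:
After op 1 (add /dkn 3): {"dkn":3,"qui":{"p":9,"y":26,"yx":40},"tev":{"a":18,"bg":95,"r":20,"rgb":14},"yfh":{"d":24,"wq":99,"yw":6}}
After op 2 (replace /yfh/yw 71): {"dkn":3,"qui":{"p":9,"y":26,"yx":40},"tev":{"a":18,"bg":95,"r":20,"rgb":14},"yfh":{"d":24,"wq":99,"yw":71}}
After op 3 (replace /yfh/wq 38): {"dkn":3,"qui":{"p":9,"y":26,"yx":40},"tev":{"a":18,"bg":95,"r":20,"rgb":14},"yfh":{"d":24,"wq":38,"yw":71}}
After op 4 (replace /qui/p 85): {"dkn":3,"qui":{"p":85,"y":26,"yx":40},"tev":{"a":18,"bg":95,"r":20,"rgb":14},"yfh":{"d":24,"wq":38,"yw":71}}
After op 5 (remove /tev/bg): {"dkn":3,"qui":{"p":85,"y":26,"yx":40},"tev":{"a":18,"r":20,"rgb":14},"yfh":{"d":24,"wq":38,"yw":71}}
After op 6 (replace /tev/r 40): {"dkn":3,"qui":{"p":85,"y":26,"yx":40},"tev":{"a":18,"r":40,"rgb":14},"yfh":{"d":24,"wq":38,"yw":71}}
After op 7 (add /yfh/y 43): {"dkn":3,"qui":{"p":85,"y":26,"yx":40},"tev":{"a":18,"r":40,"rgb":14},"yfh":{"d":24,"wq":38,"y":43,"yw":71}}
After op 8 (add /tev/xnt 13): {"dkn":3,"qui":{"p":85,"y":26,"yx":40},"tev":{"a":18,"r":40,"rgb":14,"xnt":13},"yfh":{"d":24,"wq":38,"y":43,"yw":71}}
After op 9 (replace /yfh/wq 78): {"dkn":3,"qui":{"p":85,"y":26,"yx":40},"tev":{"a":18,"r":40,"rgb":14,"xnt":13},"yfh":{"d":24,"wq":78,"y":43,"yw":71}}
After op 10 (add /tev/a 86): {"dkn":3,"qui":{"p":85,"y":26,"yx":40},"tev":{"a":86,"r":40,"rgb":14,"xnt":13},"yfh":{"d":24,"wq":78,"y":43,"yw":71}}
After op 11 (add /tev/xnt 77): {"dkn":3,"qui":{"p":85,"y":26,"yx":40},"tev":{"a":86,"r":40,"rgb":14,"xnt":77},"yfh":{"d":24,"wq":78,"y":43,"yw":71}}
Value at /tev/a: 86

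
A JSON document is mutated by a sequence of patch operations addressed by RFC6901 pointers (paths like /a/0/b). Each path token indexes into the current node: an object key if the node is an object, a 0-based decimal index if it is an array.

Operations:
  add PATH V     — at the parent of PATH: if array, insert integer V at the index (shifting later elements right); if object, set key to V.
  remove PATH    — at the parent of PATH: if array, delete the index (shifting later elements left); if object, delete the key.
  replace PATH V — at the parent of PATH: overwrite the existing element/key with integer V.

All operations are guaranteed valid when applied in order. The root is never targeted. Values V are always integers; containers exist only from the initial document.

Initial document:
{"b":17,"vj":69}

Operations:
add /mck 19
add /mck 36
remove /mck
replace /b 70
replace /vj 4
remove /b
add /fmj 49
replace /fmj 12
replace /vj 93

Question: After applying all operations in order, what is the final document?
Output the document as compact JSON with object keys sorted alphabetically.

After op 1 (add /mck 19): {"b":17,"mck":19,"vj":69}
After op 2 (add /mck 36): {"b":17,"mck":36,"vj":69}
After op 3 (remove /mck): {"b":17,"vj":69}
After op 4 (replace /b 70): {"b":70,"vj":69}
After op 5 (replace /vj 4): {"b":70,"vj":4}
After op 6 (remove /b): {"vj":4}
After op 7 (add /fmj 49): {"fmj":49,"vj":4}
After op 8 (replace /fmj 12): {"fmj":12,"vj":4}
After op 9 (replace /vj 93): {"fmj":12,"vj":93}

Answer: {"fmj":12,"vj":93}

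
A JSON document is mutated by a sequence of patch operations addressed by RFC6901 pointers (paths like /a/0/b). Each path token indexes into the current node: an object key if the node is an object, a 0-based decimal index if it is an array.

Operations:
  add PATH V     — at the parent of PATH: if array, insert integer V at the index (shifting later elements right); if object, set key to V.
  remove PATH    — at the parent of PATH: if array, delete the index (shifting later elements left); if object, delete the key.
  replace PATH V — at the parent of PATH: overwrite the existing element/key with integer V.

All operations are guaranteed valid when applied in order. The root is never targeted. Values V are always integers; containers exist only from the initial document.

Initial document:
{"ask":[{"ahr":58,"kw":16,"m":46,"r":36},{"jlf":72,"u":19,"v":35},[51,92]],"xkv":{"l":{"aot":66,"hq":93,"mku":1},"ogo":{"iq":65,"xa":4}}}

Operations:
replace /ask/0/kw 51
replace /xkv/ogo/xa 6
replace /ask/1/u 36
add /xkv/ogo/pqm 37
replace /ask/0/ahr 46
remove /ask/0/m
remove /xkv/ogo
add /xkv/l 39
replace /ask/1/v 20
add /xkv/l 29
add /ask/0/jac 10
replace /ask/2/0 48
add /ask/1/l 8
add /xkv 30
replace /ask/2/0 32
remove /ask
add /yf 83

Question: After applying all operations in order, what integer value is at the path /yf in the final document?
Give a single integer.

Answer: 83

Derivation:
After op 1 (replace /ask/0/kw 51): {"ask":[{"ahr":58,"kw":51,"m":46,"r":36},{"jlf":72,"u":19,"v":35},[51,92]],"xkv":{"l":{"aot":66,"hq":93,"mku":1},"ogo":{"iq":65,"xa":4}}}
After op 2 (replace /xkv/ogo/xa 6): {"ask":[{"ahr":58,"kw":51,"m":46,"r":36},{"jlf":72,"u":19,"v":35},[51,92]],"xkv":{"l":{"aot":66,"hq":93,"mku":1},"ogo":{"iq":65,"xa":6}}}
After op 3 (replace /ask/1/u 36): {"ask":[{"ahr":58,"kw":51,"m":46,"r":36},{"jlf":72,"u":36,"v":35},[51,92]],"xkv":{"l":{"aot":66,"hq":93,"mku":1},"ogo":{"iq":65,"xa":6}}}
After op 4 (add /xkv/ogo/pqm 37): {"ask":[{"ahr":58,"kw":51,"m":46,"r":36},{"jlf":72,"u":36,"v":35},[51,92]],"xkv":{"l":{"aot":66,"hq":93,"mku":1},"ogo":{"iq":65,"pqm":37,"xa":6}}}
After op 5 (replace /ask/0/ahr 46): {"ask":[{"ahr":46,"kw":51,"m":46,"r":36},{"jlf":72,"u":36,"v":35},[51,92]],"xkv":{"l":{"aot":66,"hq":93,"mku":1},"ogo":{"iq":65,"pqm":37,"xa":6}}}
After op 6 (remove /ask/0/m): {"ask":[{"ahr":46,"kw":51,"r":36},{"jlf":72,"u":36,"v":35},[51,92]],"xkv":{"l":{"aot":66,"hq":93,"mku":1},"ogo":{"iq":65,"pqm":37,"xa":6}}}
After op 7 (remove /xkv/ogo): {"ask":[{"ahr":46,"kw":51,"r":36},{"jlf":72,"u":36,"v":35},[51,92]],"xkv":{"l":{"aot":66,"hq":93,"mku":1}}}
After op 8 (add /xkv/l 39): {"ask":[{"ahr":46,"kw":51,"r":36},{"jlf":72,"u":36,"v":35},[51,92]],"xkv":{"l":39}}
After op 9 (replace /ask/1/v 20): {"ask":[{"ahr":46,"kw":51,"r":36},{"jlf":72,"u":36,"v":20},[51,92]],"xkv":{"l":39}}
After op 10 (add /xkv/l 29): {"ask":[{"ahr":46,"kw":51,"r":36},{"jlf":72,"u":36,"v":20},[51,92]],"xkv":{"l":29}}
After op 11 (add /ask/0/jac 10): {"ask":[{"ahr":46,"jac":10,"kw":51,"r":36},{"jlf":72,"u":36,"v":20},[51,92]],"xkv":{"l":29}}
After op 12 (replace /ask/2/0 48): {"ask":[{"ahr":46,"jac":10,"kw":51,"r":36},{"jlf":72,"u":36,"v":20},[48,92]],"xkv":{"l":29}}
After op 13 (add /ask/1/l 8): {"ask":[{"ahr":46,"jac":10,"kw":51,"r":36},{"jlf":72,"l":8,"u":36,"v":20},[48,92]],"xkv":{"l":29}}
After op 14 (add /xkv 30): {"ask":[{"ahr":46,"jac":10,"kw":51,"r":36},{"jlf":72,"l":8,"u":36,"v":20},[48,92]],"xkv":30}
After op 15 (replace /ask/2/0 32): {"ask":[{"ahr":46,"jac":10,"kw":51,"r":36},{"jlf":72,"l":8,"u":36,"v":20},[32,92]],"xkv":30}
After op 16 (remove /ask): {"xkv":30}
After op 17 (add /yf 83): {"xkv":30,"yf":83}
Value at /yf: 83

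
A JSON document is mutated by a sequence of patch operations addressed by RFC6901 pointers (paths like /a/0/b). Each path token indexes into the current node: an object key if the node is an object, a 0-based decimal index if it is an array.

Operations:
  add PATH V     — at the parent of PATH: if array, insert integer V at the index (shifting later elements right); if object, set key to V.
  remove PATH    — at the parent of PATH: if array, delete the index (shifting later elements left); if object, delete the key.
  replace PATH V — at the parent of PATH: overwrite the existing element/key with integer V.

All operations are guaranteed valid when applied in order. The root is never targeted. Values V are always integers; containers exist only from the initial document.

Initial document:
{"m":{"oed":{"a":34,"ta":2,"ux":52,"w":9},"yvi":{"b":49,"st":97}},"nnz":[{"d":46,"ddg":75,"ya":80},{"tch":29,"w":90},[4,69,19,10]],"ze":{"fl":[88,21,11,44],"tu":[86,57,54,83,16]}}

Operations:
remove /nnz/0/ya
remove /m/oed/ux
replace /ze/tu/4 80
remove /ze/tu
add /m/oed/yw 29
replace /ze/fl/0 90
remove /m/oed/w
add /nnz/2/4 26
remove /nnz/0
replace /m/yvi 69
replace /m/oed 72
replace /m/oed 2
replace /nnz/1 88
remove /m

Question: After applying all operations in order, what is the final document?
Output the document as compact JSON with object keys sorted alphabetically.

Answer: {"nnz":[{"tch":29,"w":90},88],"ze":{"fl":[90,21,11,44]}}

Derivation:
After op 1 (remove /nnz/0/ya): {"m":{"oed":{"a":34,"ta":2,"ux":52,"w":9},"yvi":{"b":49,"st":97}},"nnz":[{"d":46,"ddg":75},{"tch":29,"w":90},[4,69,19,10]],"ze":{"fl":[88,21,11,44],"tu":[86,57,54,83,16]}}
After op 2 (remove /m/oed/ux): {"m":{"oed":{"a":34,"ta":2,"w":9},"yvi":{"b":49,"st":97}},"nnz":[{"d":46,"ddg":75},{"tch":29,"w":90},[4,69,19,10]],"ze":{"fl":[88,21,11,44],"tu":[86,57,54,83,16]}}
After op 3 (replace /ze/tu/4 80): {"m":{"oed":{"a":34,"ta":2,"w":9},"yvi":{"b":49,"st":97}},"nnz":[{"d":46,"ddg":75},{"tch":29,"w":90},[4,69,19,10]],"ze":{"fl":[88,21,11,44],"tu":[86,57,54,83,80]}}
After op 4 (remove /ze/tu): {"m":{"oed":{"a":34,"ta":2,"w":9},"yvi":{"b":49,"st":97}},"nnz":[{"d":46,"ddg":75},{"tch":29,"w":90},[4,69,19,10]],"ze":{"fl":[88,21,11,44]}}
After op 5 (add /m/oed/yw 29): {"m":{"oed":{"a":34,"ta":2,"w":9,"yw":29},"yvi":{"b":49,"st":97}},"nnz":[{"d":46,"ddg":75},{"tch":29,"w":90},[4,69,19,10]],"ze":{"fl":[88,21,11,44]}}
After op 6 (replace /ze/fl/0 90): {"m":{"oed":{"a":34,"ta":2,"w":9,"yw":29},"yvi":{"b":49,"st":97}},"nnz":[{"d":46,"ddg":75},{"tch":29,"w":90},[4,69,19,10]],"ze":{"fl":[90,21,11,44]}}
After op 7 (remove /m/oed/w): {"m":{"oed":{"a":34,"ta":2,"yw":29},"yvi":{"b":49,"st":97}},"nnz":[{"d":46,"ddg":75},{"tch":29,"w":90},[4,69,19,10]],"ze":{"fl":[90,21,11,44]}}
After op 8 (add /nnz/2/4 26): {"m":{"oed":{"a":34,"ta":2,"yw":29},"yvi":{"b":49,"st":97}},"nnz":[{"d":46,"ddg":75},{"tch":29,"w":90},[4,69,19,10,26]],"ze":{"fl":[90,21,11,44]}}
After op 9 (remove /nnz/0): {"m":{"oed":{"a":34,"ta":2,"yw":29},"yvi":{"b":49,"st":97}},"nnz":[{"tch":29,"w":90},[4,69,19,10,26]],"ze":{"fl":[90,21,11,44]}}
After op 10 (replace /m/yvi 69): {"m":{"oed":{"a":34,"ta":2,"yw":29},"yvi":69},"nnz":[{"tch":29,"w":90},[4,69,19,10,26]],"ze":{"fl":[90,21,11,44]}}
After op 11 (replace /m/oed 72): {"m":{"oed":72,"yvi":69},"nnz":[{"tch":29,"w":90},[4,69,19,10,26]],"ze":{"fl":[90,21,11,44]}}
After op 12 (replace /m/oed 2): {"m":{"oed":2,"yvi":69},"nnz":[{"tch":29,"w":90},[4,69,19,10,26]],"ze":{"fl":[90,21,11,44]}}
After op 13 (replace /nnz/1 88): {"m":{"oed":2,"yvi":69},"nnz":[{"tch":29,"w":90},88],"ze":{"fl":[90,21,11,44]}}
After op 14 (remove /m): {"nnz":[{"tch":29,"w":90},88],"ze":{"fl":[90,21,11,44]}}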